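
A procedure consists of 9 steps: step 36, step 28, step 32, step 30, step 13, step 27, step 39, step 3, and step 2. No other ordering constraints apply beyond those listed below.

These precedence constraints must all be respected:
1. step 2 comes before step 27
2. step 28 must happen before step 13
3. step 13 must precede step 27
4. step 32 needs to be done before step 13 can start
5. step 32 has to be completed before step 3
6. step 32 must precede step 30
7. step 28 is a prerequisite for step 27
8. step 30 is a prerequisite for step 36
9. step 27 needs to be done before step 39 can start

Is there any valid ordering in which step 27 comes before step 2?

No

There is a dependency chain step 2 → step 27, so step 27 always comes after step 2.
Hence step 27 can never be scheduled before step 2.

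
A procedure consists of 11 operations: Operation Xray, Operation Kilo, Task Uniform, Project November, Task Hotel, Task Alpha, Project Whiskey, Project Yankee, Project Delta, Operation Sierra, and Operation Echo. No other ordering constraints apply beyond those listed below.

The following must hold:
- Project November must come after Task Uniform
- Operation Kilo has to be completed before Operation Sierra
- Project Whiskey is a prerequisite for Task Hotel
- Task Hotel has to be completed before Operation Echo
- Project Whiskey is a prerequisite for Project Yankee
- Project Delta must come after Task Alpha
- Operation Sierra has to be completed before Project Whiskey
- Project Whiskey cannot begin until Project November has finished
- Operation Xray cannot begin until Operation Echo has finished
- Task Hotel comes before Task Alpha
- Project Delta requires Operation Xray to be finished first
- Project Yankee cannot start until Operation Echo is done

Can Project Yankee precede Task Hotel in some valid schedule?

There is a dependency chain Task Hotel → Operation Echo → Project Yankee, so Project Yankee always comes after Task Hotel.
So no valid ordering can have Project Yankee before Task Hotel.

No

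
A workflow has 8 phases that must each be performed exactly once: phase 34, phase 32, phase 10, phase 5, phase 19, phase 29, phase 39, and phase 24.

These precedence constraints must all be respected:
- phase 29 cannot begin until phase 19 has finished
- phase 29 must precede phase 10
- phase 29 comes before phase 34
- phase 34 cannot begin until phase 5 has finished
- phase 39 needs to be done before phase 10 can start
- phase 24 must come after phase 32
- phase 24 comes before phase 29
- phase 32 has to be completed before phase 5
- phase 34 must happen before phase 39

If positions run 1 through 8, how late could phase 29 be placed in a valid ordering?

Following every chain forward from phase 29, the phases that must come later are phase 34, phase 10, phase 39 — 3 of them.
So at least 3 phases follow phase 29, putting phase 29 no later than position 5. That position is achievable by scheduling everything else first.

5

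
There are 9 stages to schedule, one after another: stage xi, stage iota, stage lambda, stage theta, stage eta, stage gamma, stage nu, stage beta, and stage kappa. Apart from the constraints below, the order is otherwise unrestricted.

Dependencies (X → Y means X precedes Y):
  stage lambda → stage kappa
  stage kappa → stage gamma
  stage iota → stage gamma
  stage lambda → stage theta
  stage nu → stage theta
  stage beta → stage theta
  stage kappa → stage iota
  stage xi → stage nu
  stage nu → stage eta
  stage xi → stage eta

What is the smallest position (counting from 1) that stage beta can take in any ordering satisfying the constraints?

1

Nothing is required before stage beta; it can be the very first stage.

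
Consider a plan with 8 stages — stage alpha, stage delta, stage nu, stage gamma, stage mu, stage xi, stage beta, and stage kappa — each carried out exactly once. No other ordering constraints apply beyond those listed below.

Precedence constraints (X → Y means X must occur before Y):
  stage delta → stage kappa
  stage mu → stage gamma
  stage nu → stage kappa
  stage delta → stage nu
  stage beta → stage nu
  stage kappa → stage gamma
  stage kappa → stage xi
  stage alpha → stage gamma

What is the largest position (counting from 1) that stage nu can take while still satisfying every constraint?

5

Every stage that must follow stage nu has to come after it. Tracing all chains starting from stage nu, those stages are: stage gamma, stage xi, stage kappa — 3 in total.
So at least 3 stages follow stage nu, putting stage nu no later than position 5. That position is achievable by scheduling everything else first.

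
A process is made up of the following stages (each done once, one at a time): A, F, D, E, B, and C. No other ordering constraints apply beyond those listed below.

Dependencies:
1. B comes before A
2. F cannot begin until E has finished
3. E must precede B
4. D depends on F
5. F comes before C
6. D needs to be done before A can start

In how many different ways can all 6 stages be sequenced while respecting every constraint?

11

Only E has no prerequisites, so it must go first.
Enumerating by repeatedly choosing an available stage (one whose prerequisites are all placed) gives 11 distinct complete orderings.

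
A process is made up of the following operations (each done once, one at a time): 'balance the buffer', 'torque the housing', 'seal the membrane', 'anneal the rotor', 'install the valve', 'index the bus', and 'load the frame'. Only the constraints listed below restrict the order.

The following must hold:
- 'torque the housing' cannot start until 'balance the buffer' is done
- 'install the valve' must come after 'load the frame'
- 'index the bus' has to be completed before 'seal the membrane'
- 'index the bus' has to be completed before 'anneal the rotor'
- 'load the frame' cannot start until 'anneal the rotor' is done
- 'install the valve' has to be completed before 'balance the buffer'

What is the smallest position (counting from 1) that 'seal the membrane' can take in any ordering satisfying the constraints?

Working backwards through the constraints from 'seal the membrane', its only required predecessor is 'index the bus'.
So at minimum 1 operation comes before 'seal the membrane', putting 'seal the membrane' no earlier than position 2. That position is achievable by scheduling exactly that predecessor first.

2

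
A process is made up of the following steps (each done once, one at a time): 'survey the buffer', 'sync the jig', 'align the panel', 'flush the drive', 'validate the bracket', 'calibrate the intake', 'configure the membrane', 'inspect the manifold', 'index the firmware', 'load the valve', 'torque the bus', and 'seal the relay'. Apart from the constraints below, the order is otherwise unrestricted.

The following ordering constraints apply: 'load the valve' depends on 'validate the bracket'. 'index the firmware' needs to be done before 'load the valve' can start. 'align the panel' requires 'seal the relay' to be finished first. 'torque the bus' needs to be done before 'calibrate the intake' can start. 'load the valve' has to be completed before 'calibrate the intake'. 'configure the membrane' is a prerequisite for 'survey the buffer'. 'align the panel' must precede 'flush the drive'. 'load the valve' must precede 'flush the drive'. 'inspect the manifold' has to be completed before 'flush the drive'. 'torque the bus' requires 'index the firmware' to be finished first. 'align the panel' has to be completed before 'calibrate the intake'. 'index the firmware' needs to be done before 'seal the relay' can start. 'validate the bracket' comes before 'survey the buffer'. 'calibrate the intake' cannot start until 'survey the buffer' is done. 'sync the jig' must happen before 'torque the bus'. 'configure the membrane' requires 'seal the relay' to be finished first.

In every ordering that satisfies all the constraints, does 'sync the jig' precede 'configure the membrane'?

Nothing in the constraints links 'sync the jig' and 'configure the membrane'; they are unordered relative to each other.
A valid ordering placing 'configure the membrane' before 'sync the jig' exists, so the answer is no.

No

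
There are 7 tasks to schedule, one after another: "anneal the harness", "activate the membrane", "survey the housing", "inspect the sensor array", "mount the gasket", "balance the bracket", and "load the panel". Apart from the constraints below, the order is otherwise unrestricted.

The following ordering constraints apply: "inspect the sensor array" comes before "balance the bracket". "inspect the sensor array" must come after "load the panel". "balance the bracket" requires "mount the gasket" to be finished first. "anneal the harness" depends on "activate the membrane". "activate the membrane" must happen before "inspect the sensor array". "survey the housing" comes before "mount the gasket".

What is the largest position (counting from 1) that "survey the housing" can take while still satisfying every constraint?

5

Every task that must follow "survey the housing" has to come after it. Tracing all chains starting from "survey the housing", those tasks are: "mount the gasket", "balance the bracket" — 2 in total.
So at least 2 tasks follow "survey the housing", putting "survey the housing" no later than position 5. That position is achievable by scheduling everything else first.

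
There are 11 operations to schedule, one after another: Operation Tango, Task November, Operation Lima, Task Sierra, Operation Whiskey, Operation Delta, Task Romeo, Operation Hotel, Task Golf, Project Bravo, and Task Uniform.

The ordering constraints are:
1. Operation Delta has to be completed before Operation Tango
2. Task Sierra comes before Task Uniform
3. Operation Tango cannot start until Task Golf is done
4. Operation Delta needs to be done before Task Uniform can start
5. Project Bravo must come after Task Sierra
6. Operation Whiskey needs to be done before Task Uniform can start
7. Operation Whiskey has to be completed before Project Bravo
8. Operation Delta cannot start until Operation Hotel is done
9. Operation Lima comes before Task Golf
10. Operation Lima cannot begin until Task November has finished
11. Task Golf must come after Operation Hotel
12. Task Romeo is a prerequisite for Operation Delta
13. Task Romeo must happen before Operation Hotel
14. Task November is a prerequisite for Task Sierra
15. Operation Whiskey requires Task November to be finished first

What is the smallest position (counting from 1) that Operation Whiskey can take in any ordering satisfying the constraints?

The only operation forced before Operation Whiskey (directly or transitively) is Task November.
With 1 mandatory predecessor, the earliest Operation Whiskey can sit is position 1+1 = 2, and placing just that one first achieves it.

2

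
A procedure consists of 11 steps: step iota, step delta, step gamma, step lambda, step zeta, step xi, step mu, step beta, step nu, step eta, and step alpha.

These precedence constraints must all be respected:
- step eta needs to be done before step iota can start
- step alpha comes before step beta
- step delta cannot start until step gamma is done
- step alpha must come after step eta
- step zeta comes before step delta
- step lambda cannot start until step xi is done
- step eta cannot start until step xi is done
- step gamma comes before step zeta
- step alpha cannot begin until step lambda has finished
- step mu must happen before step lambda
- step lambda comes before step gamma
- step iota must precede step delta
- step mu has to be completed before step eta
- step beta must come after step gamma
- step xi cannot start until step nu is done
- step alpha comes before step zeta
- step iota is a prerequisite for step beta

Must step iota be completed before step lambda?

No

No chain of constraints connects step iota to step lambda in either direction.
There exist valid orderings with step lambda before step iota, so step iota is not required to come first.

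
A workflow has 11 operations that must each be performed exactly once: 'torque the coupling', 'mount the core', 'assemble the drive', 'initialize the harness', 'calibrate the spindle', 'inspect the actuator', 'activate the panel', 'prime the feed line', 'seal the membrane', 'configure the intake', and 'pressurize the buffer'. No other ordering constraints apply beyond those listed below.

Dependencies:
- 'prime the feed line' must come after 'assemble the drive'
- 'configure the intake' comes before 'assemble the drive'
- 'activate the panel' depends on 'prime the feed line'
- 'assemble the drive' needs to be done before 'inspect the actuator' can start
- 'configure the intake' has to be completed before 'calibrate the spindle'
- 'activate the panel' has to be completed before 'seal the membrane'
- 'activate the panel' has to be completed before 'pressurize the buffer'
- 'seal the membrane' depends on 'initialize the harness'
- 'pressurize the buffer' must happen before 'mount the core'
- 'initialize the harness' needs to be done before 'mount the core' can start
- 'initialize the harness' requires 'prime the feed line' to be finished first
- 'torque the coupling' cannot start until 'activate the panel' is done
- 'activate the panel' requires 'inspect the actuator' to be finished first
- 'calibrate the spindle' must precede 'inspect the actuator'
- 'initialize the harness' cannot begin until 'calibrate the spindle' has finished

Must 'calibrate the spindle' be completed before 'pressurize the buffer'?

Following the dependencies: 'calibrate the spindle' → 'inspect the actuator' → 'activate the panel' → 'pressurize the buffer'.
So 'calibrate the spindle' must precede 'pressurize the buffer' in any valid ordering.

Yes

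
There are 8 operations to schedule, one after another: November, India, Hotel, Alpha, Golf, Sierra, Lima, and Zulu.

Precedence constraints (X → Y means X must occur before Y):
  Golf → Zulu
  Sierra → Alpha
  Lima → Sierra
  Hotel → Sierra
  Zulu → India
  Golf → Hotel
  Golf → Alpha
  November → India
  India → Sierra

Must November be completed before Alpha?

Yes

There is a constraint chain November → India → Sierra → Alpha.
Hence November necessarily comes before Alpha.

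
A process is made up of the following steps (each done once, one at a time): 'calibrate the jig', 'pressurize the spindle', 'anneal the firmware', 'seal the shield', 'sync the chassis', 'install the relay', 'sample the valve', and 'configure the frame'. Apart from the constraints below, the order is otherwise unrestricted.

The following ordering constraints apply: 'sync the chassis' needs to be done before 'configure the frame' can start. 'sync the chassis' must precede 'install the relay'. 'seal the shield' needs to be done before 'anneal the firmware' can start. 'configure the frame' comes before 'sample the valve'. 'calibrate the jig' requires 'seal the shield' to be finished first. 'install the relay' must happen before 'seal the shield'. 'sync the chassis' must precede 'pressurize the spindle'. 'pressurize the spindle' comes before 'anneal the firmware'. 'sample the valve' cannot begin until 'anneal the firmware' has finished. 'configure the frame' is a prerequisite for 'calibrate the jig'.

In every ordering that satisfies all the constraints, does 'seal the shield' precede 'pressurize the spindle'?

No

Nothing in the constraints links 'seal the shield' and 'pressurize the spindle'; they are unordered relative to each other.
So 'seal the shield' can come before 'pressurize the spindle' or after — it is not forced.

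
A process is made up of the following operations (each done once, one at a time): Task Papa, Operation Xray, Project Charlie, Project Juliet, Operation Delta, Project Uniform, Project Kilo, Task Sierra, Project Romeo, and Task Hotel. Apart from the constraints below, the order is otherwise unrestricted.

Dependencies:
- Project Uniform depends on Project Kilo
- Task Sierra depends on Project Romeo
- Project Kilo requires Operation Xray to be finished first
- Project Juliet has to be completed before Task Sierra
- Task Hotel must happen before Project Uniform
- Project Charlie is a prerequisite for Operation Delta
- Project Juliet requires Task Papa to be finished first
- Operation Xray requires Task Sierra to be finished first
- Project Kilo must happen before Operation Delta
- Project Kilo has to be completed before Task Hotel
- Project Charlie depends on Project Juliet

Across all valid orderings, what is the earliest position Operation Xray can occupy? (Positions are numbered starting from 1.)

Working backwards through the constraints from Operation Xray, its full set of required predecessors is Task Papa, Project Juliet, Task Sierra, Project Romeo — 4 of them.
With 4 mandatory predecessors, the earliest Operation Xray can sit is position 4+1 = 5, and placing just those 4 first achieves it.

5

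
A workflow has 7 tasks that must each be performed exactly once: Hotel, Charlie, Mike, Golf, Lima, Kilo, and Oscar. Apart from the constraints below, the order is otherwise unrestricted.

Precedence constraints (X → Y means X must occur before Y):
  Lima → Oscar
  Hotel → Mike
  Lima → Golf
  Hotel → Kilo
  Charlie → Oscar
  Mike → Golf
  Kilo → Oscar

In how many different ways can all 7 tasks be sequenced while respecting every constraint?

The tasks with no prerequisites are Hotel, Charlie, Lima; any of them can be placed first.
Counting all ways to extend the partial order to a total order gives 118.

118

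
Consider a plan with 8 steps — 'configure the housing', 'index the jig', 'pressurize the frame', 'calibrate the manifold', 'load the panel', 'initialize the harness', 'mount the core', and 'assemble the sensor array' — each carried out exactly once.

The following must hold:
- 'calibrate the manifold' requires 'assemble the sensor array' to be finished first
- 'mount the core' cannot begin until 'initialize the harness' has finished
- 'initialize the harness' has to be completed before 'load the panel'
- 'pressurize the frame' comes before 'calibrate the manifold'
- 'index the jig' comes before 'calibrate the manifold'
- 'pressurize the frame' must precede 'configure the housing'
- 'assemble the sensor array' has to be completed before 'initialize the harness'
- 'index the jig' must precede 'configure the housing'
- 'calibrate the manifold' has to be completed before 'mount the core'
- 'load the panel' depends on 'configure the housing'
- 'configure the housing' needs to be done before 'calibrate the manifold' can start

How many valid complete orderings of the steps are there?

The steps with no prerequisites are 'index the jig', 'pressurize the frame', 'assemble the sensor array'; any of them can be placed first.
Counting all ways to extend the partial order to a total order gives 76.

76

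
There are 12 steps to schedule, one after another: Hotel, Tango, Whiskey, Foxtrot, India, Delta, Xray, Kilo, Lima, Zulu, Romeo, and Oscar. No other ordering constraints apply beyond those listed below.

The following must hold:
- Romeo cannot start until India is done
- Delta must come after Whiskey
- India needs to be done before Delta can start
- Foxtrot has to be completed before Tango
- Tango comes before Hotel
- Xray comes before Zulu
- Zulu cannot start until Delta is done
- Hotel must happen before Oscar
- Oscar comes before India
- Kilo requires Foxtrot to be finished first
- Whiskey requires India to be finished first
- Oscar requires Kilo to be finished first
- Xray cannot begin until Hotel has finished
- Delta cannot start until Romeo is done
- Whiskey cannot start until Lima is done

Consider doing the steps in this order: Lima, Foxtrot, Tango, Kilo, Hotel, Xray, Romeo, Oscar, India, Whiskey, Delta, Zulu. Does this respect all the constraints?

No

In the proposed order, Romeo appears before India.
That contradicts the constraint that India must precede Romeo.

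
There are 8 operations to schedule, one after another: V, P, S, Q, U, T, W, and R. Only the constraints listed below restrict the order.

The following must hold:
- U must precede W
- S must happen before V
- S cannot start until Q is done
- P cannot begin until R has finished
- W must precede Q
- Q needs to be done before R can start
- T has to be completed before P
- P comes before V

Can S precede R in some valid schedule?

Nothing in the constraints forces R before S — there is no chain from R to S.
So a valid ordering placing S earlier than R exists.

Yes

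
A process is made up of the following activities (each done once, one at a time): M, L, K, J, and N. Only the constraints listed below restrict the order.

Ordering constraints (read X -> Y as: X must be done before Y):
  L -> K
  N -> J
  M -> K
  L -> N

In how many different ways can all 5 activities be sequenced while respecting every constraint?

9

2 activities have no prerequisites (M, L), so any of them could come first.
Systematically extending each partial ordering one activity at a time and counting, there are 9 complete orderings.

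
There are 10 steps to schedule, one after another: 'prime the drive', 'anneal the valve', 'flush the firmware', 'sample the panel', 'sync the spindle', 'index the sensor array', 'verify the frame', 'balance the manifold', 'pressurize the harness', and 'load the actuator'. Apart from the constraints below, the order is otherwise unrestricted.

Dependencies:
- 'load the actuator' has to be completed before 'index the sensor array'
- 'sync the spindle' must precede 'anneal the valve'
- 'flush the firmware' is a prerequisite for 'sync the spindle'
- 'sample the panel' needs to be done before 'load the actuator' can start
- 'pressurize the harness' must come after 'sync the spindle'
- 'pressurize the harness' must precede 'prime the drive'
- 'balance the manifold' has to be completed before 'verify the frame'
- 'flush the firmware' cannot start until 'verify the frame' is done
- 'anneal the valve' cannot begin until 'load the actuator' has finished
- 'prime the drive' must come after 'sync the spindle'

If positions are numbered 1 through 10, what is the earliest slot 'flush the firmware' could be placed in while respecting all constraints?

Working backwards through the constraints from 'flush the firmware', its full set of required predecessors is 'verify the frame', 'balance the manifold' — 2 of them.
With 2 mandatory predecessors, the earliest 'flush the firmware' can sit is position 2+1 = 3, and placing just those 2 first achieves it.

3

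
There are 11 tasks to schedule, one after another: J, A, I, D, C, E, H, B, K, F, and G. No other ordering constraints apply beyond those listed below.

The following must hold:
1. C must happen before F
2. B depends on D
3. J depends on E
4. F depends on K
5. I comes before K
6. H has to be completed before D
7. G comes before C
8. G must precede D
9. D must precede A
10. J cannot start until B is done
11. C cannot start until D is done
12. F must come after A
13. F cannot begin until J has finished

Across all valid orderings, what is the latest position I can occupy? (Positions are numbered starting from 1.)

9

Every task that must follow I has to come after it. Tracing all chains starting from I, those tasks are: K, F — 2 in total.
So at least 2 tasks follow I, putting I no later than position 9. That position is achievable by scheduling everything else first.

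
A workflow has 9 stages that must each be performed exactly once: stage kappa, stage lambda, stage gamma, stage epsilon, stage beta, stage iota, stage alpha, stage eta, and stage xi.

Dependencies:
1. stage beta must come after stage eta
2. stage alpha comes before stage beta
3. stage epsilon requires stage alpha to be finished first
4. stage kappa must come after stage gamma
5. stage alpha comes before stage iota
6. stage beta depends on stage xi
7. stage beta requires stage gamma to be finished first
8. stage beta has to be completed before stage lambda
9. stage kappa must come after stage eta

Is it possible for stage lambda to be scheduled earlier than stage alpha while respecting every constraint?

No

Following stage alpha → stage beta → stage lambda, stage alpha must precede stage lambda in every valid ordering.
Hence stage lambda can never be scheduled before stage alpha.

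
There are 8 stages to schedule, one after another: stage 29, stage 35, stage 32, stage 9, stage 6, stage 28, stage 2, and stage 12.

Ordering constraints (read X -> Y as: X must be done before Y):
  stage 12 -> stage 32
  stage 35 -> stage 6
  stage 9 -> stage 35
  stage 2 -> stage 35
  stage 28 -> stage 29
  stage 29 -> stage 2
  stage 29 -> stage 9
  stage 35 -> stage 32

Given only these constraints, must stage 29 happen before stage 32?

Tracing the constraints gives a chain: stage 29 → stage 9 → stage 35 → stage 32.
Hence stage 29 necessarily comes before stage 32.

Yes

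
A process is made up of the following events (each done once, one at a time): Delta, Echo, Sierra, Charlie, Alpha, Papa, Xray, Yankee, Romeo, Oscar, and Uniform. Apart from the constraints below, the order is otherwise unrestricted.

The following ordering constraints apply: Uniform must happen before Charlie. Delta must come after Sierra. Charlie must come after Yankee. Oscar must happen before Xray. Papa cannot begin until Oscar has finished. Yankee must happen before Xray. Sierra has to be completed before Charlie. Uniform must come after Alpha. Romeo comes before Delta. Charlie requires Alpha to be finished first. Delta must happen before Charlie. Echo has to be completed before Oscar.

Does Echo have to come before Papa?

Yes

Following the dependencies: Echo → Oscar → Papa.
That forces Echo before Papa in every valid schedule.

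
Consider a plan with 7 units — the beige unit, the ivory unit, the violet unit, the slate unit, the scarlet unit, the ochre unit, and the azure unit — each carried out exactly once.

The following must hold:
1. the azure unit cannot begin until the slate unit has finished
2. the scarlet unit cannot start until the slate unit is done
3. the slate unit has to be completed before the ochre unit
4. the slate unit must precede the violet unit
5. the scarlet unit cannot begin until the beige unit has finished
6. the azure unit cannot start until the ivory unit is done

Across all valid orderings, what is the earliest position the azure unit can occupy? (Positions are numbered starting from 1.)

The units that are forced before the azure unit, directly or transitively, are the ivory unit, the slate unit. That's 2 units.
With 2 mandatory predecessors, the earliest the azure unit can sit is position 2+1 = 3, and placing just those 2 first achieves it.

3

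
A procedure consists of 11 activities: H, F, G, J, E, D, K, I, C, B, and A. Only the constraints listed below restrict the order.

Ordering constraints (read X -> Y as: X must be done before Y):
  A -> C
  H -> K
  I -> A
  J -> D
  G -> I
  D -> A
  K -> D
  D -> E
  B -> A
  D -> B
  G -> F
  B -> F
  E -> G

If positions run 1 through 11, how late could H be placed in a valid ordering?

The activities that are forced after H, directly or by a chain of constraints, are F, G, E, D, K, I, C, B, A. That's 9 activities.
With 9 mandatory successors out of 11 activities total, the latest slot for H is 11−9 = 2, and it's reachable by doing all non-successors before H.

2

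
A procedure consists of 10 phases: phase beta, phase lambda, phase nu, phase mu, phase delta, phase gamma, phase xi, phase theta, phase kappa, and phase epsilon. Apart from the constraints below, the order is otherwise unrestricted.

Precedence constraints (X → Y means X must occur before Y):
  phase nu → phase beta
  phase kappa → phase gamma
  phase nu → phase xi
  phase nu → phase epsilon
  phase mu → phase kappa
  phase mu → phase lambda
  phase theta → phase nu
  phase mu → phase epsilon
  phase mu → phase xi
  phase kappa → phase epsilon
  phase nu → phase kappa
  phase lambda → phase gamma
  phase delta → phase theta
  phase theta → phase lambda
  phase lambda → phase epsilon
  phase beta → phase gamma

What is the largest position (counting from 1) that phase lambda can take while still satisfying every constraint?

8

Following every chain forward from phase lambda, the phases that must come later are phase gamma, phase epsilon — 2 of them.
With 2 mandatory successors out of 10 phases total, the latest slot for phase lambda is 10−2 = 8, and it's reachable by doing all non-successors before phase lambda.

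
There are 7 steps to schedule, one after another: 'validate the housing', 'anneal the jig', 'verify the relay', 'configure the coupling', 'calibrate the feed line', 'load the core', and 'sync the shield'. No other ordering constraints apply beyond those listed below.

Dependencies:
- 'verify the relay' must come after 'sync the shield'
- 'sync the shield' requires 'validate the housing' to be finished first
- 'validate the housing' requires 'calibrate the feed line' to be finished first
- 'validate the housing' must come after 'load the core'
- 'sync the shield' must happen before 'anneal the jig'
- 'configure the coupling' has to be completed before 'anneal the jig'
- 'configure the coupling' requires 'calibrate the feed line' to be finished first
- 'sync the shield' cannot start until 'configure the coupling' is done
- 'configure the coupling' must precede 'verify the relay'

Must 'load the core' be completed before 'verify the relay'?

Chaining the stated constraints: 'load the core' → 'validate the housing' → 'sync the shield' → 'verify the relay'.
So 'load the core' must precede 'verify the relay' in any valid ordering.

Yes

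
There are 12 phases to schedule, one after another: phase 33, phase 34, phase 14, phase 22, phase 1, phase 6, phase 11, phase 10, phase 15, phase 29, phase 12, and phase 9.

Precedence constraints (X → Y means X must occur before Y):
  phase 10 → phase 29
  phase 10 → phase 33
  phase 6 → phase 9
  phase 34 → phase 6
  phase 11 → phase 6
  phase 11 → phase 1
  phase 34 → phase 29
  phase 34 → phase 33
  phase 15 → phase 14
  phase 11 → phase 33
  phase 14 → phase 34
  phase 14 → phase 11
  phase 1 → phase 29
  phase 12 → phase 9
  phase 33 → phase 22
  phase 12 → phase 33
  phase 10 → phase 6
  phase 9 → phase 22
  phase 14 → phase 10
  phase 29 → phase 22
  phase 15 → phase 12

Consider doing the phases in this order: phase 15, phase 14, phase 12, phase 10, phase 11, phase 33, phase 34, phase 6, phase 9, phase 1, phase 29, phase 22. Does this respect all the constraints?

No

In the proposed order, phase 33 appears before phase 34.
Since phase 34 is required before phase 33, the ordering is invalid.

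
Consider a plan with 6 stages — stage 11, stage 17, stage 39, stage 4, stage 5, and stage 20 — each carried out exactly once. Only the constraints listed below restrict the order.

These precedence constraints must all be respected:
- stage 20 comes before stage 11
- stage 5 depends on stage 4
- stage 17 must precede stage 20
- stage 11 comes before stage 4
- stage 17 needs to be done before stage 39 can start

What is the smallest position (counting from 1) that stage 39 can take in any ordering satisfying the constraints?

The only stage forced before stage 39 (directly or transitively) is stage 17.
With 1 mandatory predecessor, the earliest stage 39 can sit is position 1+1 = 2, and placing just that one first achieves it.

2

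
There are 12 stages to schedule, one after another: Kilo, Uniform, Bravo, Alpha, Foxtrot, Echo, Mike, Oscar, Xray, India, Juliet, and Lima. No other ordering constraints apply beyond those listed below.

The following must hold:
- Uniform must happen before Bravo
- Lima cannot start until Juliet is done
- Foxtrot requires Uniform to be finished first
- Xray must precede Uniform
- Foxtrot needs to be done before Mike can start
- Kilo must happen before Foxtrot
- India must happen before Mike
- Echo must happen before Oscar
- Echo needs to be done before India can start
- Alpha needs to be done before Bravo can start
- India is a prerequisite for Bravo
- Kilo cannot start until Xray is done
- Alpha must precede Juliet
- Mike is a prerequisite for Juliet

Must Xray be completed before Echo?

No

Nothing in the constraints links Xray and Echo; they are unordered relative to each other.
There exist valid orderings with Echo before Xray, so Xray is not required to come first.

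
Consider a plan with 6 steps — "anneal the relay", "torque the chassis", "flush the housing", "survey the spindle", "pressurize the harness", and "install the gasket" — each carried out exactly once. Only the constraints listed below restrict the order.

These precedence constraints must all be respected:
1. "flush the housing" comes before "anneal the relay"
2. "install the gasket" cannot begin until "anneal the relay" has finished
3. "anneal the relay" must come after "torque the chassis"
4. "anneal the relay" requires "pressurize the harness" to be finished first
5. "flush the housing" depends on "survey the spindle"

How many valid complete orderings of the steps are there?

3 steps have no prerequisites ("torque the chassis", "survey the spindle", "pressurize the harness"), so any of them could come first.
Systematically extending each partial ordering one step at a time and counting, there are 12 complete orderings.

12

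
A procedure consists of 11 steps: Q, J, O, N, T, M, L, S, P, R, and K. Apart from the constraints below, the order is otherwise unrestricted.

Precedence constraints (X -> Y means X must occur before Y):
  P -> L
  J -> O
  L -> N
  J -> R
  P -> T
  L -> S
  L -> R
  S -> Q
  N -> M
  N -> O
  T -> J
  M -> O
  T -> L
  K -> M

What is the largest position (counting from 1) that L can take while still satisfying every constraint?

5

The steps that are forced after L, directly or by a chain of constraints, are Q, O, N, M, S, R. That's 6 steps.
So at least 6 steps follow L, putting L no later than position 5. That position is achievable by scheduling everything else first.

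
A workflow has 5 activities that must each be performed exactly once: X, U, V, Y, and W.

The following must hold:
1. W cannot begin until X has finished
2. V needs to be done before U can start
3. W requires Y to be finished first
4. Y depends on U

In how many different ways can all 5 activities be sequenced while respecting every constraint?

The activities with no prerequisites are X, V; any of them can be placed first.
Counting all ways to extend the partial order to a total order gives 4.

4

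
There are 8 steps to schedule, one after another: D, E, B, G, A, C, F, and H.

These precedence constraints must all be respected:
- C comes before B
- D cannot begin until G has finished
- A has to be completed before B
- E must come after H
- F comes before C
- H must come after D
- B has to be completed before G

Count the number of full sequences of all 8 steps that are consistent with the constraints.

The steps with no prerequisites are A, F; any of them can be placed first.
Enumerating by repeatedly choosing an available step (one whose prerequisites are all placed) gives 3 distinct complete orderings.

3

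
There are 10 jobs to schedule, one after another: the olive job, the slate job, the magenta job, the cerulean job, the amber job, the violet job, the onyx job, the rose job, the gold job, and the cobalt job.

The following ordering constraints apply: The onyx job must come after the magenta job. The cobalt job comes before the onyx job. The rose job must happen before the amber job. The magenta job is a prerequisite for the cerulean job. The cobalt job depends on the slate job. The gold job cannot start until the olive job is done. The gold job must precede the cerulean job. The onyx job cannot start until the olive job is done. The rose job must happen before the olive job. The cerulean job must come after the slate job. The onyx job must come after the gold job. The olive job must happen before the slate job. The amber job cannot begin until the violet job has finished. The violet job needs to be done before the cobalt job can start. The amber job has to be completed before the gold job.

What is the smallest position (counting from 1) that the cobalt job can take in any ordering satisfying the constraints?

Every job that must precede the cobalt job has to come before it. Tracing all chains that end at the cobalt job, those jobs are: the olive job, the slate job, the violet job, the rose job — 4 in total.
So at minimum 4 jobs come before the cobalt job, putting the cobalt job no earlier than position 5. That position is achievable by scheduling exactly those predecessors first.

5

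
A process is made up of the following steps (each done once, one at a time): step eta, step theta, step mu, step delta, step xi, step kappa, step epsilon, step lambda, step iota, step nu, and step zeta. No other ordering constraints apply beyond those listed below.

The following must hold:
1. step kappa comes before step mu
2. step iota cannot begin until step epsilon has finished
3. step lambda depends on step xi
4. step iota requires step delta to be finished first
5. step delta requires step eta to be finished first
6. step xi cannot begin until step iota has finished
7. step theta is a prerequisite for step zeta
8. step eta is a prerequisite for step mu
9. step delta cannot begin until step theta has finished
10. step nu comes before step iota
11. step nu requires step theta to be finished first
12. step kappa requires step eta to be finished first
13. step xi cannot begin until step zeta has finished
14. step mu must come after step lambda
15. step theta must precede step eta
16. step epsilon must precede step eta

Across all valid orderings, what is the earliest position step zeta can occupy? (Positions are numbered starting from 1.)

2

The only step forced before step zeta (directly or transitively) is step theta.
So at minimum 1 step comes before step zeta, putting step zeta no earlier than position 2. That position is achievable by scheduling exactly that predecessor first.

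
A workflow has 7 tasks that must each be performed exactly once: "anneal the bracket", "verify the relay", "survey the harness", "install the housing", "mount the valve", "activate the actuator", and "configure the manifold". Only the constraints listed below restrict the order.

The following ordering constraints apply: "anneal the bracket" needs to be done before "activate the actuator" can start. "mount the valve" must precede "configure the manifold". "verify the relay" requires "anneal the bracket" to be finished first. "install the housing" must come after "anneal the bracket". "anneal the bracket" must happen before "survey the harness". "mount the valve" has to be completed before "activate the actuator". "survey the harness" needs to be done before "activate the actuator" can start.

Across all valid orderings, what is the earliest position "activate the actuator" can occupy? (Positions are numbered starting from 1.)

4

Working backwards through the constraints from "activate the actuator", its full set of required predecessors is "anneal the bracket", "survey the harness", "mount the valve" — 3 of them.
So at minimum 3 tasks come before "activate the actuator", putting "activate the actuator" no earlier than position 4. That position is achievable by scheduling exactly those predecessors first.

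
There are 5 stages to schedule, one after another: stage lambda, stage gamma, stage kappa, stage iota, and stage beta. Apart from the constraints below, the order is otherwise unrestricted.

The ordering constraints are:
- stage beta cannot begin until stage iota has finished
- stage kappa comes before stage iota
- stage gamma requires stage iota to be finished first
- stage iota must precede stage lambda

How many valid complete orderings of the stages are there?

Stage kappa is the only stage with nothing required before it, so every ordering starts there.
Systematically extending each partial ordering one stage at a time and counting, there are 6 complete orderings.

6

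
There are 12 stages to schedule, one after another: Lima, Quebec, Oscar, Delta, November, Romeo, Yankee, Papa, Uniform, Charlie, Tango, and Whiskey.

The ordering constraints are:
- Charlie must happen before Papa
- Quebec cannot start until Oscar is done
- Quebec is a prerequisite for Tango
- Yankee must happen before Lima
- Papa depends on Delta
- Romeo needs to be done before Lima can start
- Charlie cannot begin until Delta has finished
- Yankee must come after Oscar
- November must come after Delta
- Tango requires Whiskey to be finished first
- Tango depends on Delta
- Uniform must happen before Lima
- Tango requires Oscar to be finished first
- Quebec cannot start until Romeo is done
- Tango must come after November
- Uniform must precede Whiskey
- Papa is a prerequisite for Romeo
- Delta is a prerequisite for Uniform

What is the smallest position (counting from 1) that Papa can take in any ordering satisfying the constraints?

Every stage that must precede Papa has to come before it. Tracing all chains that end at Papa, those stages are: Delta, Charlie — 2 in total.
So at minimum 2 stages come before Papa, putting Papa no earlier than position 3. That position is achievable by scheduling exactly those predecessors first.

3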